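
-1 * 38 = -38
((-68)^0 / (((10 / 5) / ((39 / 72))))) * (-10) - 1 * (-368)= 8767 / 24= 365.29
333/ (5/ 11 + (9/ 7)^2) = 179487/ 1136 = 158.00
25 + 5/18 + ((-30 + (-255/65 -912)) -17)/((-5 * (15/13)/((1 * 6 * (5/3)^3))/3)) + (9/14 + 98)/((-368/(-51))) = 215577773/15456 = 13947.84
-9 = -9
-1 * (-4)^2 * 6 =-96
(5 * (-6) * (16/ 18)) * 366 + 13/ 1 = -9747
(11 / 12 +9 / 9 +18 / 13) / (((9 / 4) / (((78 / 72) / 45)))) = 103 / 2916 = 0.04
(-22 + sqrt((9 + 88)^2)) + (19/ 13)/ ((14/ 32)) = 7129/ 91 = 78.34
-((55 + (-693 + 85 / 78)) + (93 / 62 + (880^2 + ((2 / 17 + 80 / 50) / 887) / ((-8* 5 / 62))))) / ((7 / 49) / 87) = -4618617957148979 / 9801350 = -471222633.33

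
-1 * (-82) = 82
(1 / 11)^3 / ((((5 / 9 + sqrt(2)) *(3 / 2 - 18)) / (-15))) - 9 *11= -198576333 / 2005817 + 810 *sqrt(2) / 2005817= -99.00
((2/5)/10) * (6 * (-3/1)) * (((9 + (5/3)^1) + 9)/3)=-118/25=-4.72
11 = 11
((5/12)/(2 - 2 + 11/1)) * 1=0.04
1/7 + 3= 3.14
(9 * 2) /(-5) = -18 /5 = -3.60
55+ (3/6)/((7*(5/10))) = 386/7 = 55.14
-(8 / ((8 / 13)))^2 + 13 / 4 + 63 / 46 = -15123 / 92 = -164.38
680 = 680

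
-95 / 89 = -1.07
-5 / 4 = -1.25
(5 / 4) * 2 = 5 / 2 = 2.50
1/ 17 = 0.06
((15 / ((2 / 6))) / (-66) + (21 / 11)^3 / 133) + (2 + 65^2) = 213761367 / 50578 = 4226.37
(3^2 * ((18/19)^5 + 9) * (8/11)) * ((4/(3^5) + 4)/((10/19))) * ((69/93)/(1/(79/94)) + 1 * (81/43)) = 17339168322464/14180865897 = 1222.72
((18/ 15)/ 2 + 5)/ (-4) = -7/ 5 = -1.40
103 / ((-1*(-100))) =103 / 100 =1.03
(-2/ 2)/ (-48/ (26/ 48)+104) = -0.06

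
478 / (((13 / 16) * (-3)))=-7648 / 39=-196.10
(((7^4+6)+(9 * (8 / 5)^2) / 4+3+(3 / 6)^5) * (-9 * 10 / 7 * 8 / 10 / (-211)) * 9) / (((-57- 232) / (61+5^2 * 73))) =-147620306439 / 21342650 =-6916.68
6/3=2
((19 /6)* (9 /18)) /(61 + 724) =0.00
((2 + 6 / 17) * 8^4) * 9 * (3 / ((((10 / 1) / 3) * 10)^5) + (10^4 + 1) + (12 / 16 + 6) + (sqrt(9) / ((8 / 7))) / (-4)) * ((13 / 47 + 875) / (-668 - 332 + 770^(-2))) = -551334152297103435676416 / 725684894609375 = -759743183.84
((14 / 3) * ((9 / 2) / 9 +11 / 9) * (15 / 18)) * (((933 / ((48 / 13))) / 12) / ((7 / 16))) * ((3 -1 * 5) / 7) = -626665 / 6804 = -92.10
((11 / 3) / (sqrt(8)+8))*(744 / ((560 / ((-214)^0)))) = 341 / 490 -341*sqrt(2) / 1960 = 0.45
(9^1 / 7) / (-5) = -9 / 35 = -0.26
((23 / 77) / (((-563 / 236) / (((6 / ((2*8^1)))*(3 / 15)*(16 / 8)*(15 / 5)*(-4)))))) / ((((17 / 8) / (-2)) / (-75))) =11724480 / 736967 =15.91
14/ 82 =7/ 41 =0.17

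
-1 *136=-136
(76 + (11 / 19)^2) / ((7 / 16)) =440912 / 2527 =174.48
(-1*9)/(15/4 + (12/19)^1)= -76/37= -2.05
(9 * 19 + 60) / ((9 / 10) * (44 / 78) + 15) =715 / 48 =14.90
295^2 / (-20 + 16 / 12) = -261075 / 56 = -4662.05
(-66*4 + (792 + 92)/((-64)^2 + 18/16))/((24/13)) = -14049841/98331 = -142.88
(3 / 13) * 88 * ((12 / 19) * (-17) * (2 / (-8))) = 13464 / 247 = 54.51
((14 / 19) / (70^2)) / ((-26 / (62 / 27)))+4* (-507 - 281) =-7357240831 / 2334150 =-3152.00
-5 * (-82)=410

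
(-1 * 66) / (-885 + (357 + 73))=66 / 455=0.15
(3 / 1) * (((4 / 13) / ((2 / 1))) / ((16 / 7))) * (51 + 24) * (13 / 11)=1575 / 88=17.90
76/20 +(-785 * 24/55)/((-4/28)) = 132089/55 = 2401.62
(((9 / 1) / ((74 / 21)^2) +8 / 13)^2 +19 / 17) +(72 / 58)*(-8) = -17531950475355 / 2498391552592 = -7.02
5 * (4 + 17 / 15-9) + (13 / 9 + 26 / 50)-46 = -14258 / 225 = -63.37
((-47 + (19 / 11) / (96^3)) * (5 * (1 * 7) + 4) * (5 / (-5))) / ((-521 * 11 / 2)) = -5946310409 / 9295773696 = -0.64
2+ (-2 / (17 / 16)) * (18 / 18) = 2 / 17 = 0.12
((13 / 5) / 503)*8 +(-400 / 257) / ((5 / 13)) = -2588872 / 646355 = -4.01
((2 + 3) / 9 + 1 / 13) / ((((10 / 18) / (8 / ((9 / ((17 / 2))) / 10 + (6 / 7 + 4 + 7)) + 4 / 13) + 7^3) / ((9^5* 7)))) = 1381815569232 / 1815965411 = 760.93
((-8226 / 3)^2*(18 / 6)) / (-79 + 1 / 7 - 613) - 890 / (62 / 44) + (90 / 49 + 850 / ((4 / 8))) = -231961553226 / 7356517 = -31531.44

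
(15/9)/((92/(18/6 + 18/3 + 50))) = 295/276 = 1.07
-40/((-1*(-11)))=-3.64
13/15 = 0.87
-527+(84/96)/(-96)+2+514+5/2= -6535/768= -8.51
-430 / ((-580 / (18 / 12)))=129 / 116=1.11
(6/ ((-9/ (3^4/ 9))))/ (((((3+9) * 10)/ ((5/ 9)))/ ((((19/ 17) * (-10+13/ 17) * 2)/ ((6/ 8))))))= 5966/ 7803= 0.76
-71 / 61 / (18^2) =-71 / 19764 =-0.00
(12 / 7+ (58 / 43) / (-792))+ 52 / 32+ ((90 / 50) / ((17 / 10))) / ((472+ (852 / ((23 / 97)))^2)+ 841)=92393082756863237 / 27682634569883832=3.34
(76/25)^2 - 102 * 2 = -121724/625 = -194.76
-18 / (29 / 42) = -756 / 29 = -26.07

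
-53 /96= -0.55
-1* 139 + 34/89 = -12337/89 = -138.62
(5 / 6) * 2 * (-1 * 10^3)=-5000 / 3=-1666.67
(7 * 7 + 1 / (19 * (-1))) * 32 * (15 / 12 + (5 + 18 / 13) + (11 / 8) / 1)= 3485640 / 247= 14111.90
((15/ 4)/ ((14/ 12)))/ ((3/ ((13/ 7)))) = 195/ 98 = 1.99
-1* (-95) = 95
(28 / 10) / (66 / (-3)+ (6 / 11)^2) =-847 / 6565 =-0.13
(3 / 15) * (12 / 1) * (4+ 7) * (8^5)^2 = 141733920768 / 5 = 28346784153.60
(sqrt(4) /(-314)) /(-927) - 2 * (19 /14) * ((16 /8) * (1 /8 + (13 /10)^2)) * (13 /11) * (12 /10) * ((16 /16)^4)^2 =-3558863417 /254693250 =-13.97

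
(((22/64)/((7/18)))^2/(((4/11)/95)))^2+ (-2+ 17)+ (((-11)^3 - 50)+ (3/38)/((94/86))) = 40300.02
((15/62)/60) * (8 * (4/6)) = 2/93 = 0.02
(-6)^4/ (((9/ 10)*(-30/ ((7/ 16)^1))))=-21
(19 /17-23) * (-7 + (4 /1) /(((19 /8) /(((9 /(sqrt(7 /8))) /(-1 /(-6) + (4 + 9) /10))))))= 2604 /17-1607040 * sqrt(14) /24871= -88.59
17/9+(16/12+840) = 7589/9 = 843.22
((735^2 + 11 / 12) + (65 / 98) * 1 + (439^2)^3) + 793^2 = 4208859686197576709 / 588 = 7157924636390436.58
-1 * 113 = -113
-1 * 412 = -412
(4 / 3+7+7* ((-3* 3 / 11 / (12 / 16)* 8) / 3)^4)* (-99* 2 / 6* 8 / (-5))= 179088968 / 6655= 26910.44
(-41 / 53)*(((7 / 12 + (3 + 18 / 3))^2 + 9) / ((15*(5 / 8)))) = -595361 / 71550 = -8.32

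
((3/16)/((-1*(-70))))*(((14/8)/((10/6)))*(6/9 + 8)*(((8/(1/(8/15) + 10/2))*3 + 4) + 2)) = 10179/44000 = 0.23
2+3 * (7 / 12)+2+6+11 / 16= 199 / 16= 12.44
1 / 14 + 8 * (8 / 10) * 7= 3141 / 70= 44.87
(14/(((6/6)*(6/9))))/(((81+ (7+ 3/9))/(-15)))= -189/53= -3.57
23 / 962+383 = 368469 / 962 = 383.02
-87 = -87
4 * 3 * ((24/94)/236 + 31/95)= 1034976/263435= 3.93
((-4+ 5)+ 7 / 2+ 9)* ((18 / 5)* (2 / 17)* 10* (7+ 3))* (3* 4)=116640 / 17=6861.18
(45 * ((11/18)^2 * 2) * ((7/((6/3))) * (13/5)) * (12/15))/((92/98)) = 539539/2070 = 260.65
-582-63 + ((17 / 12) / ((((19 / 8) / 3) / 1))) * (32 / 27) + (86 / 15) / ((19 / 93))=-1577003 / 2565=-614.82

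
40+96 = 136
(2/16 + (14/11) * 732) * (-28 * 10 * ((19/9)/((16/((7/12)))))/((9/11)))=-381686725/15552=-24542.61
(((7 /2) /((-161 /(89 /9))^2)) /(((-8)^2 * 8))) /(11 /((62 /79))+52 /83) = 20380733 /11571714556416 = 0.00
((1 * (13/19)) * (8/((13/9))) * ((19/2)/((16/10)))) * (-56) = -1260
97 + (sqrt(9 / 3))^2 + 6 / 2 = 103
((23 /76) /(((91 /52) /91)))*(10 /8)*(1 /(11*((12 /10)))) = 7475 /5016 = 1.49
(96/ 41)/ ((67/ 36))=3456/ 2747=1.26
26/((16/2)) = 13/4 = 3.25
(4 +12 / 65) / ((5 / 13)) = 272 / 25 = 10.88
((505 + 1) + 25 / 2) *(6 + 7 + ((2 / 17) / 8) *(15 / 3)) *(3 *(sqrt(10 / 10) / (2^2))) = 162687 / 32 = 5083.97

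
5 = 5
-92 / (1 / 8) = -736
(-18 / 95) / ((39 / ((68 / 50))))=-204 / 30875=-0.01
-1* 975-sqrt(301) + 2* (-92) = -1159-sqrt(301) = -1176.35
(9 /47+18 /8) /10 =459 /1880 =0.24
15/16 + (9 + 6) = 15.94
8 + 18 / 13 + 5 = 187 / 13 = 14.38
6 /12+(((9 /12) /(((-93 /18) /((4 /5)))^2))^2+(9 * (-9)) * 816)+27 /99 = -839304538703647 /12698413750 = -66095.23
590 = 590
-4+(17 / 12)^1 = -31 / 12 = -2.58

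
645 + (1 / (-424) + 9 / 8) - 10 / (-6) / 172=17670427 / 27348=646.13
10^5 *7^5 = 1680700000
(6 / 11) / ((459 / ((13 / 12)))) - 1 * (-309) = 3120295 / 10098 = 309.00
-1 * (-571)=571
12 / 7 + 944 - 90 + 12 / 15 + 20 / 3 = 90634 / 105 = 863.18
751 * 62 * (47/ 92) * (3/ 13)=3282621/ 598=5489.33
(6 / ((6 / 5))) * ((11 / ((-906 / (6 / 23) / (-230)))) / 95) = 110 / 2869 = 0.04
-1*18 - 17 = -35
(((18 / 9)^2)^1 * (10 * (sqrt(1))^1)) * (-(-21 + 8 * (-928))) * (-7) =-2084600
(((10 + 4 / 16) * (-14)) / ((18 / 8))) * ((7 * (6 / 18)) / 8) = -2009 / 108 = -18.60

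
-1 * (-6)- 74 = -68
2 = 2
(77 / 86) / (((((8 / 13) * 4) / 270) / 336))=2837835 / 86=32998.08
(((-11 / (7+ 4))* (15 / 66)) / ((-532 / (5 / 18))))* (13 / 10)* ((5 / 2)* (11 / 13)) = 25 / 76608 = 0.00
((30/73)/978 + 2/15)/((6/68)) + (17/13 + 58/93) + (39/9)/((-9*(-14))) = 31554247787/9063111330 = 3.48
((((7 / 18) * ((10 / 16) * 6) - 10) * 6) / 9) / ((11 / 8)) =-410 / 99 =-4.14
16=16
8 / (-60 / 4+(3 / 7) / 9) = -0.54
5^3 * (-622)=-77750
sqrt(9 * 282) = 3 * sqrt(282) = 50.38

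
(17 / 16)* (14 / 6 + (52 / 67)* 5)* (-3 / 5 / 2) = -21233 / 10720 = -1.98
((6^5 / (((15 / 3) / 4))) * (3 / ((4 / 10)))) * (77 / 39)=1197504 / 13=92115.69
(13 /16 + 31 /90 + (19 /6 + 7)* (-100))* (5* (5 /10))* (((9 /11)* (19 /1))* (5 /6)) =-69460865 /2112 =-32888.67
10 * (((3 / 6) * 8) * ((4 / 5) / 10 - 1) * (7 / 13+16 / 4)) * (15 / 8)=-313.15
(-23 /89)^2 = 529 /7921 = 0.07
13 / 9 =1.44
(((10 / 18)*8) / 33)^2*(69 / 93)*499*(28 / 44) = 4.27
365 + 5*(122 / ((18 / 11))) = 6640 / 9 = 737.78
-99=-99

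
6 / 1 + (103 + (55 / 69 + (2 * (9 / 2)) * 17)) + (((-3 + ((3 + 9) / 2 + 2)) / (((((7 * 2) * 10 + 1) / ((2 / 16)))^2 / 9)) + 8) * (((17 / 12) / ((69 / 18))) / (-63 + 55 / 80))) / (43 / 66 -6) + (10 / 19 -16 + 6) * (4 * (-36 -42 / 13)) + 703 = 129978345997925993 / 52999480771068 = 2452.45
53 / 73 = 0.73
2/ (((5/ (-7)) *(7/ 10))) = -4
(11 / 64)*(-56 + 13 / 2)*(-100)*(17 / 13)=462825 / 416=1112.56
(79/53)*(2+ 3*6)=1580/53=29.81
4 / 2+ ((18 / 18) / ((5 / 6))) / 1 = 16 / 5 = 3.20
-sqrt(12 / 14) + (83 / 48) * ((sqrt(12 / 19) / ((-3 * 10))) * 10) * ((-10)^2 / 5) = -415 * sqrt(57) / 342 - sqrt(42) / 7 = -10.09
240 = 240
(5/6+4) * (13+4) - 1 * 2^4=397/6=66.17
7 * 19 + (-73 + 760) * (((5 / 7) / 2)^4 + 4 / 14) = 13079215 / 38416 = 340.46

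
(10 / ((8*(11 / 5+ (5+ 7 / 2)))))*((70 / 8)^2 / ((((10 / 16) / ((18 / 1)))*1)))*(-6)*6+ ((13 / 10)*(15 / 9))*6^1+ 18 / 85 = -84221089 / 9095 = -9260.15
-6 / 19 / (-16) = 3 / 152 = 0.02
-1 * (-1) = 1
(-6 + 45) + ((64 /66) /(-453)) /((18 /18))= 582979 /14949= 39.00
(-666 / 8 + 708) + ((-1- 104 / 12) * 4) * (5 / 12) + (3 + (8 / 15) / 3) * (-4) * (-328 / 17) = 2612899 / 3060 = 853.89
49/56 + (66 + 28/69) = 37139/552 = 67.28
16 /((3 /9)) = 48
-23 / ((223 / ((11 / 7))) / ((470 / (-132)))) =5405 / 9366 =0.58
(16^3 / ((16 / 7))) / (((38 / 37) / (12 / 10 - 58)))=-9415168 / 95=-99107.03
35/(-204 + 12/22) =-385/2238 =-0.17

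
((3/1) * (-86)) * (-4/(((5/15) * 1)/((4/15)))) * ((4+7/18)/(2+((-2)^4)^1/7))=190232/225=845.48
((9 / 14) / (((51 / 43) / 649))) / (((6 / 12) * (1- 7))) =-27907 / 238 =-117.26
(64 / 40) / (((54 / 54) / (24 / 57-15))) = -2216 / 95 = -23.33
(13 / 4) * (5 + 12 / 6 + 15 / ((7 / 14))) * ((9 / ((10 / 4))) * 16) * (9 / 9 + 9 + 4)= 484848 / 5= 96969.60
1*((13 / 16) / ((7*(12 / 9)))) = 39 / 448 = 0.09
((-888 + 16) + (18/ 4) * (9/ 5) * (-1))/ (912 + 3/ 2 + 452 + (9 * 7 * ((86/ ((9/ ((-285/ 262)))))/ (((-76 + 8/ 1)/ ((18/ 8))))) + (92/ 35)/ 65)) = -71343370280/ 112450979419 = -0.63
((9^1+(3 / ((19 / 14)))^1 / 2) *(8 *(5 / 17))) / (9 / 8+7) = 12288 / 4199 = 2.93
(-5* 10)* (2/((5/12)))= -240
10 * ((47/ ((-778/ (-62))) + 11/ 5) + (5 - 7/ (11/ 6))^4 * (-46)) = -4772088292/ 5695349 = -837.89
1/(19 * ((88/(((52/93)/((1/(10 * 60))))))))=0.20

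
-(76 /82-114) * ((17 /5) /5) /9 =78812 /9225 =8.54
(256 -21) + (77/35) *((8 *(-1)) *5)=147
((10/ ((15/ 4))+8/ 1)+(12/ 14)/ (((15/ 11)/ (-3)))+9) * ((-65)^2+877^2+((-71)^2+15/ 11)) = 13840628.68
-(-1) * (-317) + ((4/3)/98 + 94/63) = -139133/441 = -315.49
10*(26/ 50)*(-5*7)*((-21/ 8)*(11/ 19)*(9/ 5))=189189/ 380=497.87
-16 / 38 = -0.42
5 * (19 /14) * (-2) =-95 /7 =-13.57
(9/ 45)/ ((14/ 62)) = 31/ 35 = 0.89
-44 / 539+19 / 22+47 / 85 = 122321 / 91630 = 1.33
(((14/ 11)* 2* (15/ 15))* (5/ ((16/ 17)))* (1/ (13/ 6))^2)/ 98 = 0.03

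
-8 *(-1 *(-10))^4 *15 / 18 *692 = -138400000 / 3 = -46133333.33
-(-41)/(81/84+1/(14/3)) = 1148/33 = 34.79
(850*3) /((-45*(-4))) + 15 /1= 175 /6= 29.17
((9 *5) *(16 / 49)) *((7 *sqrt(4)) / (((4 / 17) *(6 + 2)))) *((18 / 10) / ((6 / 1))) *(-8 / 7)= -1836 / 49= -37.47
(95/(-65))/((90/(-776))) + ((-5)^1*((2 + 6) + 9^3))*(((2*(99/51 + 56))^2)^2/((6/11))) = -59525040243535908188/48859785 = -1218282893458.00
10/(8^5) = 5/16384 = 0.00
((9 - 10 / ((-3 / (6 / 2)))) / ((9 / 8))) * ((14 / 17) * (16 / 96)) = 1064 / 459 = 2.32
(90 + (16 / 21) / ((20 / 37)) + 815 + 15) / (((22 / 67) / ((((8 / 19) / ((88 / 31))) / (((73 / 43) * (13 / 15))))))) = 227385806 / 803803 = 282.89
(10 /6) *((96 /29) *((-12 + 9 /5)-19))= -4672 /29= -161.10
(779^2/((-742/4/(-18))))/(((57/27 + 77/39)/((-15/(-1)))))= 19170107190/88669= 216198.53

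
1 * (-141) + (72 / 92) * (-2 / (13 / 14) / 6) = -42243 / 299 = -141.28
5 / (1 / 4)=20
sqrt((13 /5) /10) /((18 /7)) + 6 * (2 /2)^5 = 7 * sqrt(26) /180 + 6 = 6.20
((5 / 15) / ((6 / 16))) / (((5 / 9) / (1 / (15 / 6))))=16 / 25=0.64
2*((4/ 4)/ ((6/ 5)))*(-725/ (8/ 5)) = -18125/ 24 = -755.21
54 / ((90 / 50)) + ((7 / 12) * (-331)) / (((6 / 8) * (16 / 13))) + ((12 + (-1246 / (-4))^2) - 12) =13946843 / 144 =96853.08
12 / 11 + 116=1288 / 11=117.09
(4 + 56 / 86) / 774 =100 / 16641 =0.01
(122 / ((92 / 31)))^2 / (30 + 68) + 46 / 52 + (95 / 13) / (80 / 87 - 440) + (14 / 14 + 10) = 37474172591 / 1287236860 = 29.11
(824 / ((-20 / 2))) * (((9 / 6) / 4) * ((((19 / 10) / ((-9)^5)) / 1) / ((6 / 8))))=1957 / 1476225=0.00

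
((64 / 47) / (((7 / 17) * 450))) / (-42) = -272 / 1554525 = -0.00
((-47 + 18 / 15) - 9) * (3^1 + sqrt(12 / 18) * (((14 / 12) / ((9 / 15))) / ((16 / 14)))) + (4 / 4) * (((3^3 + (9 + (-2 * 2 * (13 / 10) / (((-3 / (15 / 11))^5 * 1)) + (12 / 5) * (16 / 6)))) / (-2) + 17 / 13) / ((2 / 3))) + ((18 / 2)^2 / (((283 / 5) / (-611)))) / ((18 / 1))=-1439150459733 / 5925066290 - 6713 * sqrt(6) / 216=-319.02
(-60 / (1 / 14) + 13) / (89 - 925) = 827 / 836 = 0.99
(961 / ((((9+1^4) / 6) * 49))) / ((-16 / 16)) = -2883 / 245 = -11.77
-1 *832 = -832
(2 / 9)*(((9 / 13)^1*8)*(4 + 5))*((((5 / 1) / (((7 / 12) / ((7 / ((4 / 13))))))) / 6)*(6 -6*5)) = -8640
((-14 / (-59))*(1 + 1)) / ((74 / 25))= 350 / 2183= 0.16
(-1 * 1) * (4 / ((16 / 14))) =-7 / 2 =-3.50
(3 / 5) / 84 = 1 / 140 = 0.01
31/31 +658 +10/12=3959/6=659.83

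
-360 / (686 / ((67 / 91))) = -0.39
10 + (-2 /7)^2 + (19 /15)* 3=3401 /245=13.88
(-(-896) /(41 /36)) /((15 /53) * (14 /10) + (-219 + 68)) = -854784 /163631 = -5.22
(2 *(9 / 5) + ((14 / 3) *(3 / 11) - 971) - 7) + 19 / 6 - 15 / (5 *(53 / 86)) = -974.83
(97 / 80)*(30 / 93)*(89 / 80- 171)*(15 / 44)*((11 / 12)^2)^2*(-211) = 370240273007 / 109707264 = 3374.80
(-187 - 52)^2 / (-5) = -57121 / 5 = -11424.20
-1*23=-23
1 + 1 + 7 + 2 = 11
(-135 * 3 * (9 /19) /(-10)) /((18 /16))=324 /19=17.05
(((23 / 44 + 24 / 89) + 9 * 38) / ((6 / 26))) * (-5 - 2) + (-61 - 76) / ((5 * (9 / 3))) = -611317117 / 58740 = -10407.17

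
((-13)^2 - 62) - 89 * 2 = -71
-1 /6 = -0.17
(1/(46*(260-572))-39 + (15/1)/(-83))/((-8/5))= 233363935/9529728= 24.49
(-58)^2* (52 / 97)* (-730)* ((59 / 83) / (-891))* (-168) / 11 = -421912341760 / 26302617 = -16040.70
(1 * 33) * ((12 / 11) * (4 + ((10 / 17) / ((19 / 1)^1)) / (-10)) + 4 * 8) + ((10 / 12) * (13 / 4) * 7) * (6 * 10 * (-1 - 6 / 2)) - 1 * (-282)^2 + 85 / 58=-1552536149 / 18734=-82872.65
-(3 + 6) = -9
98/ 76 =49/ 38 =1.29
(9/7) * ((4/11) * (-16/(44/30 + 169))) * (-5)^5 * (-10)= -270000000/196889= -1371.33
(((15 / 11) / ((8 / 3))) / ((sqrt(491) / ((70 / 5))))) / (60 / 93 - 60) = -1953 * sqrt(491) / 7950272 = -0.01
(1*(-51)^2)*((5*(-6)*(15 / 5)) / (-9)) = 26010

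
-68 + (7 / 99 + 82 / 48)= -52447 / 792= -66.22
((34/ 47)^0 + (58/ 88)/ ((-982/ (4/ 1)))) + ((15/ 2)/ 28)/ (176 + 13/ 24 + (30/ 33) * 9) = 3682915227/ 3687467938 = 1.00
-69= -69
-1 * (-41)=41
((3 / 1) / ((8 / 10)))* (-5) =-75 / 4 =-18.75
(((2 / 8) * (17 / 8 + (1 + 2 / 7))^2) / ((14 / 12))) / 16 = 109443 / 702464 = 0.16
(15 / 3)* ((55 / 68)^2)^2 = 45753125 / 21381376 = 2.14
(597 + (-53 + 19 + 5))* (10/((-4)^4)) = 355/16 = 22.19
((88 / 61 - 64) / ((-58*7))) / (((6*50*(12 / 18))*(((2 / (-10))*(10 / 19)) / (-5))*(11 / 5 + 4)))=9063 / 1535492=0.01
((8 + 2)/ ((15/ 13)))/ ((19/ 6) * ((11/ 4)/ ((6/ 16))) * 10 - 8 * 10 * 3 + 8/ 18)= -13/ 11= -1.18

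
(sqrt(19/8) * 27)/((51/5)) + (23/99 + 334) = 45 * sqrt(38)/68 + 33089/99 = 338.31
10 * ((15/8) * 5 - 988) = -39145/4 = -9786.25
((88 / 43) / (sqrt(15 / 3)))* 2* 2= 352* sqrt(5) / 215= 3.66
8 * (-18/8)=-18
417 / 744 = 139 / 248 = 0.56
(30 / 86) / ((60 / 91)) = 91 / 172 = 0.53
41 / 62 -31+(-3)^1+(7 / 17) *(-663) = -18993 / 62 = -306.34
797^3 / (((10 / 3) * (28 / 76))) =28856909661 / 70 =412241566.59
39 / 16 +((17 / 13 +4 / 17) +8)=42363 / 3536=11.98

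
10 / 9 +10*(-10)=-890 / 9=-98.89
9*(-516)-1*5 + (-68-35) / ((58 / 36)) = -136675 / 29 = -4712.93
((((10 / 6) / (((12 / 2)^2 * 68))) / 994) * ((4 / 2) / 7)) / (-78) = -5 / 1992882528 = -0.00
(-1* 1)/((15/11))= -11/15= -0.73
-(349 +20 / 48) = -4193 / 12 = -349.42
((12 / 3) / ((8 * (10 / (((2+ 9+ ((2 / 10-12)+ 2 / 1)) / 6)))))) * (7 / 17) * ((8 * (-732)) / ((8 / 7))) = -8967 / 425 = -21.10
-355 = -355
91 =91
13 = 13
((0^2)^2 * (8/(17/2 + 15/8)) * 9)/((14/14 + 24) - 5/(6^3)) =0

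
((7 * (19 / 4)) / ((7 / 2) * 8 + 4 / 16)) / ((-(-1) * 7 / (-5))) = -95 / 113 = -0.84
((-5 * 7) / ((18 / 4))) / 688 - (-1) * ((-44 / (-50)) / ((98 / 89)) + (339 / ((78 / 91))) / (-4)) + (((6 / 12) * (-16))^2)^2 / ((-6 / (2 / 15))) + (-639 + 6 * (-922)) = -1005056279 / 158025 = -6360.11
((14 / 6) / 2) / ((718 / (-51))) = -119 / 1436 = -0.08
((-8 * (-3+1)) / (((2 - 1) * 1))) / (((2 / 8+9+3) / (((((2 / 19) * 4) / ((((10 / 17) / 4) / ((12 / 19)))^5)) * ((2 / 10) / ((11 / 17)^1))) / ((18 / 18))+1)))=98923078436180672 / 396214529046875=249.67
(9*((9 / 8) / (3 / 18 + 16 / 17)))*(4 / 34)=243 / 226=1.08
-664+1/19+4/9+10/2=-112604/171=-658.50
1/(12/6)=1/2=0.50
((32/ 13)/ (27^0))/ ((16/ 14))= 28/ 13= 2.15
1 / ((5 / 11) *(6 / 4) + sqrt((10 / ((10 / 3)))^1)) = 0.41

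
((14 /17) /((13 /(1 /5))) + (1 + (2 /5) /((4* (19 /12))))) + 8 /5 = 56179 /20995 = 2.68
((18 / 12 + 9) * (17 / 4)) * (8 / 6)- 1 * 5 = 109 / 2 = 54.50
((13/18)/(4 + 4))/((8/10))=65/576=0.11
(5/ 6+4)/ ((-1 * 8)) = -29/ 48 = -0.60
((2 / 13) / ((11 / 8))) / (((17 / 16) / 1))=256 / 2431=0.11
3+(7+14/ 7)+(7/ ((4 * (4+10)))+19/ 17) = 1801/ 136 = 13.24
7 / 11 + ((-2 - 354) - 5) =-3964 / 11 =-360.36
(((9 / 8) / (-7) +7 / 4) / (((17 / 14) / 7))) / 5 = 623 / 340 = 1.83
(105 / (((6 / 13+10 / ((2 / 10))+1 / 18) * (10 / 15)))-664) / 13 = -7812289 / 153673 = -50.84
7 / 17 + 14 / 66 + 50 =28400 / 561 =50.62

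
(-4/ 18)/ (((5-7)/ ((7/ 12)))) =7/ 108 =0.06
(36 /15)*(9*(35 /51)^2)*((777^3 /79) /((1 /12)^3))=2383165070818560 /22831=104382859744.14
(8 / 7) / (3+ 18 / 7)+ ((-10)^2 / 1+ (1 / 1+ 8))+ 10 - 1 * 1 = 4610 / 39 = 118.21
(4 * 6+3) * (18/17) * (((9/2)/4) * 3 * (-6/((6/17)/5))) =-8201.25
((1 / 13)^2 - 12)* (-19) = 38513 / 169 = 227.89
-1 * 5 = -5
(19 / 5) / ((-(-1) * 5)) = 19 / 25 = 0.76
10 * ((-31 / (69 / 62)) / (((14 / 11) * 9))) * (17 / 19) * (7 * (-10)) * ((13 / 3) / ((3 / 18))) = 467238200 / 11799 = 39599.81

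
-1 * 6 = -6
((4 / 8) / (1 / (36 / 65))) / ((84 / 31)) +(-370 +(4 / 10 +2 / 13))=-336103 / 910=-369.34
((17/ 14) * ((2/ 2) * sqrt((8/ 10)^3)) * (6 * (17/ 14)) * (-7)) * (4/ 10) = -6936 * sqrt(5)/ 875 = -17.72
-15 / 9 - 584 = -1757 / 3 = -585.67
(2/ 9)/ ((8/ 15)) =5/ 12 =0.42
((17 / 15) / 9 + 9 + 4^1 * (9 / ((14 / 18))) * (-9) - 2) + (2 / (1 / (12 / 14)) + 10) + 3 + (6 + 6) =-361681 / 945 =-382.73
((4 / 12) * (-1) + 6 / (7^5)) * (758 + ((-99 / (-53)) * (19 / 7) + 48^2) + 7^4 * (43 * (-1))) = 623967718030 / 18706191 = 33356.21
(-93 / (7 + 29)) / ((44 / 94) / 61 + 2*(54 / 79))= -7021283 / 3736488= -1.88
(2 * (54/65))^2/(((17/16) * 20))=0.13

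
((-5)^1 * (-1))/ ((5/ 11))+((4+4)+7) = 26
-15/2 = -7.50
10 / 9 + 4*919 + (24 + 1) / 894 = 9862087 / 2682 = 3677.14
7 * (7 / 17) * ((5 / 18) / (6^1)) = 245 / 1836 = 0.13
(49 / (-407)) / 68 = -49 / 27676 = -0.00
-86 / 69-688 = -47558 / 69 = -689.25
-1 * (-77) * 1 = 77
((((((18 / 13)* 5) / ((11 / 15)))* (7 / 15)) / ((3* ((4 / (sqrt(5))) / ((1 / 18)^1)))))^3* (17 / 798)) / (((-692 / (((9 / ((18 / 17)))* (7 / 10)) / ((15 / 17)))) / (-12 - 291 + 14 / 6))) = 1727287975* sqrt(5) / 652292847258624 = 0.00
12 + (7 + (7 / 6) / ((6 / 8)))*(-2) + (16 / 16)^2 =-37 / 9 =-4.11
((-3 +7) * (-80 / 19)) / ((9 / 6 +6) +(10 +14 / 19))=-0.92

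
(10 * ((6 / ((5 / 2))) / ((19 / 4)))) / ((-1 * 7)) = -96 / 133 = -0.72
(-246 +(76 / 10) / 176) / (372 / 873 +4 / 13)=-409400043 / 1221440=-335.18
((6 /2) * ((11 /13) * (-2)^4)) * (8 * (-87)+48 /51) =-6238848 /221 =-28230.08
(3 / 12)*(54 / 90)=3 / 20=0.15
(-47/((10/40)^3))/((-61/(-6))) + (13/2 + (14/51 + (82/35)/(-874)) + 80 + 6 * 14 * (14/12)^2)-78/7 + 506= 5439298499/13595070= 400.09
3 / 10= 0.30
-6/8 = -3/4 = -0.75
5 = 5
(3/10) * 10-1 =2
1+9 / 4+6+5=57 / 4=14.25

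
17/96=0.18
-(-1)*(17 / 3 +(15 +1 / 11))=685 / 33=20.76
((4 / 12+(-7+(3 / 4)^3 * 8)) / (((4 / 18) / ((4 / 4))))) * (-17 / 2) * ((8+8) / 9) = 1343 / 6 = 223.83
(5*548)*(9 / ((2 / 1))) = 12330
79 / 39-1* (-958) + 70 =40171 / 39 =1030.03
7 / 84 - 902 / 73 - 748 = -665999 / 876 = -760.27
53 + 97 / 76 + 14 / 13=54689 / 988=55.35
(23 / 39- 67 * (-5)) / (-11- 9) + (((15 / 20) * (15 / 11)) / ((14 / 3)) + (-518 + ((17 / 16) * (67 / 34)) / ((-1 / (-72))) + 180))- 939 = -137274377 / 120120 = -1142.81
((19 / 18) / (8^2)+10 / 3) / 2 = 3859 / 2304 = 1.67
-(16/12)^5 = -1024/243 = -4.21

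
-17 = -17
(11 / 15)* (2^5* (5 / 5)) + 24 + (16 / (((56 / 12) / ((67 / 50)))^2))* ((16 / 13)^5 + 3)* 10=169606764266 / 1364501775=124.30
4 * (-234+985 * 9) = 34524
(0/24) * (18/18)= 0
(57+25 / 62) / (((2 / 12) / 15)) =160155 / 31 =5166.29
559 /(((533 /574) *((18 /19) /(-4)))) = -22876 /9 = -2541.78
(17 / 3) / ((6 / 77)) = 1309 / 18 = 72.72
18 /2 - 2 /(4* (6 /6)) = 8.50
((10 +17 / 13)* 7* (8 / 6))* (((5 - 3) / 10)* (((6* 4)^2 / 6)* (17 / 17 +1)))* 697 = 183606528 / 65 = 2824715.82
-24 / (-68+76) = -3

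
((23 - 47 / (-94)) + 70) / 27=187 / 54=3.46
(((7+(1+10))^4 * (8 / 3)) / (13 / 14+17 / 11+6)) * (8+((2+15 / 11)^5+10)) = 6291718675200 / 424589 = 14818374.18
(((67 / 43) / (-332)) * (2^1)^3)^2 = 17956 / 12737761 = 0.00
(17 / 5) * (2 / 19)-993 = -94301 / 95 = -992.64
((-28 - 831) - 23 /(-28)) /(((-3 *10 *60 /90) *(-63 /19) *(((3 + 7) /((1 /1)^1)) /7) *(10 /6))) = -456551 /84000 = -5.44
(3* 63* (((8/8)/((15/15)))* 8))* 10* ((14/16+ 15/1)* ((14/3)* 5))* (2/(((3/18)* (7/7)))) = 67208400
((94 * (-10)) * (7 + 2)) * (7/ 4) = -14805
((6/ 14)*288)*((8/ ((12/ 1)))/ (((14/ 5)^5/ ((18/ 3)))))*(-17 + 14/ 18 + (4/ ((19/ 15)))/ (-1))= -124275000/ 2235331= -55.60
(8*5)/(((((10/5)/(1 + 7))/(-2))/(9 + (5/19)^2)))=-1047680/361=-2902.16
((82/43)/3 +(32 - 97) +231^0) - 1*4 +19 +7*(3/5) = -28486/645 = -44.16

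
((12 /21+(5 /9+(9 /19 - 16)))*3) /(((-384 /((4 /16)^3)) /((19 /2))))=4309 /258048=0.02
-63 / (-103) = 63 / 103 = 0.61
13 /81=0.16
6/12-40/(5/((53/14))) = -417/14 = -29.79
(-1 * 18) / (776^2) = -9 / 301088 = -0.00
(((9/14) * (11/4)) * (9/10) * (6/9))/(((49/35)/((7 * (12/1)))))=891/14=63.64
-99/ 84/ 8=-33/ 224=-0.15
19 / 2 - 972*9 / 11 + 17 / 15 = -258931 / 330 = -784.64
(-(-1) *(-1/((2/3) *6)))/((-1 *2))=1/8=0.12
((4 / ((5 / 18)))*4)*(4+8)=3456 / 5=691.20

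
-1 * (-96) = 96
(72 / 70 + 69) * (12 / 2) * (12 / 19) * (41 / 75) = 126936 / 875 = 145.07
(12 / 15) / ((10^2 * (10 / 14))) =0.01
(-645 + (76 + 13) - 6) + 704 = 142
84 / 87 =28 / 29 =0.97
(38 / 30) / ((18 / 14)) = 133 / 135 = 0.99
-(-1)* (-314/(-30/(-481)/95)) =-1434823/3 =-478274.33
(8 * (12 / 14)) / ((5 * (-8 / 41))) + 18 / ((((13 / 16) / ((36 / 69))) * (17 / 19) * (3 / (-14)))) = -67.31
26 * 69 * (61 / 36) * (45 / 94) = 273585 / 188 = 1455.24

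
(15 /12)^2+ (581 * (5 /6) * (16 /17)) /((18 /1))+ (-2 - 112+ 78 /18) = -607997 /7344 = -82.79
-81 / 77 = -1.05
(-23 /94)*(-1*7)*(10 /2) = 805 /94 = 8.56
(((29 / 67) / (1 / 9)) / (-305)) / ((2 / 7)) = -1827 / 40870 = -0.04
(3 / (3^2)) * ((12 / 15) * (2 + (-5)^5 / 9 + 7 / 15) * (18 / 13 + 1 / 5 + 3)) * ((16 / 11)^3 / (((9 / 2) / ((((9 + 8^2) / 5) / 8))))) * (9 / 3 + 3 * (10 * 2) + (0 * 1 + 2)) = -1382365413376 / 40429125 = -34192.32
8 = 8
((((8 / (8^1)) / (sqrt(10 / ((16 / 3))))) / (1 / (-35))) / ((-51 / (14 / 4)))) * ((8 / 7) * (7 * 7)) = 2744 * sqrt(30) / 153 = 98.23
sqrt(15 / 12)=sqrt(5) / 2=1.12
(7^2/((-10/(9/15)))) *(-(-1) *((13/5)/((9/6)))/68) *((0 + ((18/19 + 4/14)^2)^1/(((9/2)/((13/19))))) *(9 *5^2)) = -2272712/583015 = -3.90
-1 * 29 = -29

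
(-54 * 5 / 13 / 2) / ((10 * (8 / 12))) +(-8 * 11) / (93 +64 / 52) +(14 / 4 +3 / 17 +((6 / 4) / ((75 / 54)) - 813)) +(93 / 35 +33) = -839331919 / 1082900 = -775.08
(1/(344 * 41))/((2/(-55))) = -55/28208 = -0.00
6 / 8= 3 / 4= 0.75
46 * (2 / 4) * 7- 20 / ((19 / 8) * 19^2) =160.98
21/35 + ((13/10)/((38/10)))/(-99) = 11221/18810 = 0.60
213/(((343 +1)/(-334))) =-35571/172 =-206.81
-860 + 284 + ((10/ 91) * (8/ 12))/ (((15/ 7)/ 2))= -575.93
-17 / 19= -0.89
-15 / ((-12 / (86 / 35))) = 43 / 14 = 3.07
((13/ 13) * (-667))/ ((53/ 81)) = -54027/ 53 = -1019.38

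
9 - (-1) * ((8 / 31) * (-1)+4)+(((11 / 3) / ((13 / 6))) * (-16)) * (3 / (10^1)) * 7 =-88901 / 2015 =-44.12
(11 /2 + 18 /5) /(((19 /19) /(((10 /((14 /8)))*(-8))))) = -416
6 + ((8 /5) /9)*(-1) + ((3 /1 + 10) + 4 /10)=173 /9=19.22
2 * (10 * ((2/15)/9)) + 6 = 170/27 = 6.30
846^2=715716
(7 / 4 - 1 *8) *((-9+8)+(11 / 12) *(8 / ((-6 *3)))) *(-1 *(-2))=475 / 27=17.59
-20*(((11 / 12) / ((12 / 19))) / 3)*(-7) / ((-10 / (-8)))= 1463 / 27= 54.19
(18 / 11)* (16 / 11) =288 / 121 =2.38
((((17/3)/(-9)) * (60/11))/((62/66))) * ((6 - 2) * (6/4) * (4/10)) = -272/31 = -8.77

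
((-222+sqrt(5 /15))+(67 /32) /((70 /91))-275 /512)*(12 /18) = -562727 /3840+2*sqrt(3) /9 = -146.16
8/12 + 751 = 2255/3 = 751.67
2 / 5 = 0.40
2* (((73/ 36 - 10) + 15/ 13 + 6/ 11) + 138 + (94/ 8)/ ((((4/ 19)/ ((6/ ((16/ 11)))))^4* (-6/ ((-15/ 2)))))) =46745843233883069/ 10796138496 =4329866.95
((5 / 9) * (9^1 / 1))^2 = 25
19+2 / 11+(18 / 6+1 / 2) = 22.68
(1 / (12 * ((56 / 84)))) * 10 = 5 / 4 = 1.25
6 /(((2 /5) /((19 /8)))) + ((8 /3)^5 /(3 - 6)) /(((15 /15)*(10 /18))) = -146719 /3240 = -45.28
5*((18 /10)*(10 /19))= 90 /19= 4.74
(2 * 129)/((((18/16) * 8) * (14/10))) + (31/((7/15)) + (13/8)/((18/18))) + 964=176825/168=1052.53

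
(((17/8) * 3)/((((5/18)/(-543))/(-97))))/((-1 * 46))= -24175989/920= -26278.25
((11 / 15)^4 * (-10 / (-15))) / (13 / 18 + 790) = 0.00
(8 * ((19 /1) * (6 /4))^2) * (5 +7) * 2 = 155952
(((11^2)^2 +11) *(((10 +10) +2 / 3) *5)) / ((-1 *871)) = -1514040 / 871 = -1738.28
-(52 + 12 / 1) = -64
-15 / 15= -1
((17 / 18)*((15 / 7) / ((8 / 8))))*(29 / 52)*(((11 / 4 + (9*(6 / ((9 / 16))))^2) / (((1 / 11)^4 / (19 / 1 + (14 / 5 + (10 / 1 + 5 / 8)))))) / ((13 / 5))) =1726075027496875 / 908544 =1899825465.25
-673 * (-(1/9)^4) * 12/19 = 0.06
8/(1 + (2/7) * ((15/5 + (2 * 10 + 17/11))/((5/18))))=0.30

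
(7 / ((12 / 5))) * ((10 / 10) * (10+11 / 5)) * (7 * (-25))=-74725 / 12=-6227.08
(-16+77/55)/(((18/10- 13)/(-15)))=-19.55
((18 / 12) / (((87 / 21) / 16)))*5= 840 / 29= 28.97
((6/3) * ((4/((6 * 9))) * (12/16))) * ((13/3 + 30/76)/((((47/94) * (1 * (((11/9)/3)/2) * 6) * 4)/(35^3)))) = 2100875/228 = 9214.36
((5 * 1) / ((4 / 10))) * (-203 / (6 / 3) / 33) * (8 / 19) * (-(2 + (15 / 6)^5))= 5394725 / 3344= 1613.26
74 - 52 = 22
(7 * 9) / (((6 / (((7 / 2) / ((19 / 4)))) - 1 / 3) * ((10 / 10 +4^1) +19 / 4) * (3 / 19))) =2793 / 533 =5.24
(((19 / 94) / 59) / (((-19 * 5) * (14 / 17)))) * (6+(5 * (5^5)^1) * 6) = -398463 / 97055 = -4.11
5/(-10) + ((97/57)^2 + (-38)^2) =1446.40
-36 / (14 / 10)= -180 / 7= -25.71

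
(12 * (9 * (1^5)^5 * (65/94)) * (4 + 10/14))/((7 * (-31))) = -115830/71393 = -1.62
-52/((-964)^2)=-13/232324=-0.00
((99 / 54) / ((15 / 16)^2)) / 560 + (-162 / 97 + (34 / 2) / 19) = -33597941 / 43540875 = -0.77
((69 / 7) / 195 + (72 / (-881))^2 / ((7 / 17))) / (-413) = -23580023 / 145852294315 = -0.00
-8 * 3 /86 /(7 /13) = -156 /301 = -0.52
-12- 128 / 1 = -140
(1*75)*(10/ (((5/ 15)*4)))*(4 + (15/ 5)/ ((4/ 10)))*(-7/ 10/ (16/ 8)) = -36225/ 16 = -2264.06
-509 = -509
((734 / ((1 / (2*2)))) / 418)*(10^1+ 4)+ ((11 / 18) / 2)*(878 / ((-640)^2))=151526794861 / 1540915200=98.34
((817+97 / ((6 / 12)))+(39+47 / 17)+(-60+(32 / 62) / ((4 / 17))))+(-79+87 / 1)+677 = 1679.96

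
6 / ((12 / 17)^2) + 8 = 481 / 24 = 20.04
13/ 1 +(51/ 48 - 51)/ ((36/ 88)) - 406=-37085/ 72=-515.07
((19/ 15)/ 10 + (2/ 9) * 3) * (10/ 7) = 17/ 15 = 1.13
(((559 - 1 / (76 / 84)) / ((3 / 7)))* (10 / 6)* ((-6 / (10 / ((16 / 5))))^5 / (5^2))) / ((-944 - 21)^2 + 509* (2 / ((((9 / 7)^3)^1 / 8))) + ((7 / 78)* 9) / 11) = -17519476928937984 / 7234611837595703125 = -0.00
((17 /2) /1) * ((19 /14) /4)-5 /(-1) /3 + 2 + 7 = 13.55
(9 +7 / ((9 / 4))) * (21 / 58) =763 / 174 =4.39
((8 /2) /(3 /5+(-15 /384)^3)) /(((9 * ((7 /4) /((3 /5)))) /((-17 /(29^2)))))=-570425344 /111102366291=-0.01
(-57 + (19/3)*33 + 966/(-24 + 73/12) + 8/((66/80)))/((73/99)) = 2294112/15695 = 146.17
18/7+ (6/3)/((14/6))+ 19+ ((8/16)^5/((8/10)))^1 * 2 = 10083/448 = 22.51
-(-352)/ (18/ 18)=352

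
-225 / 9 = -25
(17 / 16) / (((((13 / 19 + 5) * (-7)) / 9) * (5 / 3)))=-323 / 2240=-0.14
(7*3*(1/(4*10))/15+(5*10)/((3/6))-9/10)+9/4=20277/200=101.38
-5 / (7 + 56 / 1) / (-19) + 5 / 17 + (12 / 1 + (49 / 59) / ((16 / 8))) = 30527545 / 2401182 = 12.71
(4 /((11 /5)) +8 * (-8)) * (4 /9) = -304 /11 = -27.64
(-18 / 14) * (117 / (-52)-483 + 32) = 2331 / 4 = 582.75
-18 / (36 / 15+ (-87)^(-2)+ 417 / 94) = -64033740 / 24319667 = -2.63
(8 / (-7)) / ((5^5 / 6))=-48 / 21875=-0.00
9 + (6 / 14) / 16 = 1011 / 112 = 9.03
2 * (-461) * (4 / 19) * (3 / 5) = -11064 / 95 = -116.46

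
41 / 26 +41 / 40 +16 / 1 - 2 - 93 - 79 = -80807 / 520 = -155.40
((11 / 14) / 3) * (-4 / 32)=-11 / 336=-0.03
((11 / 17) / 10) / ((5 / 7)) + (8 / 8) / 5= 247 / 850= 0.29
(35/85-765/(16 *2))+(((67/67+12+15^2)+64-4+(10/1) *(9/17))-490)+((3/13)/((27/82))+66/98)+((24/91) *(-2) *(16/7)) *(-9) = -617435489/3118752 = -197.98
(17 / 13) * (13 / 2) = 17 / 2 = 8.50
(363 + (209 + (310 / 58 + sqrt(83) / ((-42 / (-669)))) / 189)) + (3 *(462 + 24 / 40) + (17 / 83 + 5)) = 1965.80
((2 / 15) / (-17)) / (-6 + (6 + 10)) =-1 / 1275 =-0.00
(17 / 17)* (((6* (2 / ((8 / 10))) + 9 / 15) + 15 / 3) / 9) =103 / 45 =2.29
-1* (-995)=995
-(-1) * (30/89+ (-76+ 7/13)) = -86919/1157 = -75.12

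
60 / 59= 1.02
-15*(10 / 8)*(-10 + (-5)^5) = 58781.25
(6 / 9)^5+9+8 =4163 / 243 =17.13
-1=-1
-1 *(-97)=97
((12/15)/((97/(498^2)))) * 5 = 992016/97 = 10226.97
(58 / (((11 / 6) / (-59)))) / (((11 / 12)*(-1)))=246384 / 121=2036.23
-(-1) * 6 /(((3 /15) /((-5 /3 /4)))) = -25 /2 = -12.50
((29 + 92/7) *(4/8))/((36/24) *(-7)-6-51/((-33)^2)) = -1.27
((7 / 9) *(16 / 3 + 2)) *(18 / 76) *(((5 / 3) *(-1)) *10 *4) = -15400 / 171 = -90.06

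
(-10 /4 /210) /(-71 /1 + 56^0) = 0.00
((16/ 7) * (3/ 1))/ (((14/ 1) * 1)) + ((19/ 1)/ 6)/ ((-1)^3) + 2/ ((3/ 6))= 389/ 294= 1.32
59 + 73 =132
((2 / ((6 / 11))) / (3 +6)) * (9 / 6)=11 / 18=0.61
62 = 62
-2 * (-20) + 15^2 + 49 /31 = 8264 /31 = 266.58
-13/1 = -13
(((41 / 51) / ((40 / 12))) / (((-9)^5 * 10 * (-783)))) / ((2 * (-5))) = -41 / 786001239000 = -0.00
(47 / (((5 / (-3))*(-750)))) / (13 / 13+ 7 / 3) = 141 / 12500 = 0.01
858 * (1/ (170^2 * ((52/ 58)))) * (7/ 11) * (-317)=-6.68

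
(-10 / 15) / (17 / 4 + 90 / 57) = -152 / 1329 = -0.11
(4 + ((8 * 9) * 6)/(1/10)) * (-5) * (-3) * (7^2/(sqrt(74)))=1589070 * sqrt(74)/37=369451.27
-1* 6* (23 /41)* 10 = -1380 /41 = -33.66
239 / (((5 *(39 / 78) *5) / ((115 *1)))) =10994 / 5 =2198.80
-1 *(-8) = 8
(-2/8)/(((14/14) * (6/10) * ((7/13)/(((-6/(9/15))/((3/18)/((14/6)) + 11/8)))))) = 1300/243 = 5.35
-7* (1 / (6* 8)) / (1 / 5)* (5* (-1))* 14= 1225 / 24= 51.04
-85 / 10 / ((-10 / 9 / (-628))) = -24021 / 5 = -4804.20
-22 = -22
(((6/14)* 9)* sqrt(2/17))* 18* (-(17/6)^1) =-81* sqrt(34)/7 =-67.47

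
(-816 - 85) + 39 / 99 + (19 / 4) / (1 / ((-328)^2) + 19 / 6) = -30324764344 / 33727683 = -899.11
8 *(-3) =-24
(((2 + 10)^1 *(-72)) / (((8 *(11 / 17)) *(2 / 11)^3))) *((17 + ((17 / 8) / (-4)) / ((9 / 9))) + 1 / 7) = -206660619 / 448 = -461296.02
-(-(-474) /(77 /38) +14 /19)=-343306 /1463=-234.66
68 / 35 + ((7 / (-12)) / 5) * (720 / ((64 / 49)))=-34927 / 560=-62.37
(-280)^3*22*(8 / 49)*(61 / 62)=-2404864000 / 31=-77576258.06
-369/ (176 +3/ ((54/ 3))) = -2214/ 1057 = -2.09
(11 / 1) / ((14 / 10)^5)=34375 / 16807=2.05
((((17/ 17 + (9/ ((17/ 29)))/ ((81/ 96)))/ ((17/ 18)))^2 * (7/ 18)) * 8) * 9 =966108528/ 83521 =11567.25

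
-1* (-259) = 259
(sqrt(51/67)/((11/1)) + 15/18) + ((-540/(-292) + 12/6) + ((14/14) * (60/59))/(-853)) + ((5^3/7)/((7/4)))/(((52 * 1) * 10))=sqrt(3417)/737 + 33005185607/7020767481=4.78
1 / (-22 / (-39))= 1.77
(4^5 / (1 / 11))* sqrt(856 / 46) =22528* sqrt(2461) / 23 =48590.42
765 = 765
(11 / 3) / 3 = 11 / 9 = 1.22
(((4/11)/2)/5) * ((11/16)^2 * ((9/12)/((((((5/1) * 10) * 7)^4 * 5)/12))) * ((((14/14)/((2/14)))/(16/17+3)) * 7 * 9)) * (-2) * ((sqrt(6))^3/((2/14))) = -45441 * sqrt(6)/2345000000000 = -0.00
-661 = -661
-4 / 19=-0.21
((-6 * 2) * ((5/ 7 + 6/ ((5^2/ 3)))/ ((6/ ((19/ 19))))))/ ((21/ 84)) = -2008/ 175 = -11.47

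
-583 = -583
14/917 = 2/131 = 0.02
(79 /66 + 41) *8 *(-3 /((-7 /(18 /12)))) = 16710 /77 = 217.01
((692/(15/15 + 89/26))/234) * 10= 1384/207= 6.69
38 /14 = 19 /7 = 2.71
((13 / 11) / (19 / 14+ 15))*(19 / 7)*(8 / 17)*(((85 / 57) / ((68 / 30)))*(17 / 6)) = 1300 / 7557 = 0.17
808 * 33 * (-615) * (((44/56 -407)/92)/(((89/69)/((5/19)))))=174857762475/11837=14772135.04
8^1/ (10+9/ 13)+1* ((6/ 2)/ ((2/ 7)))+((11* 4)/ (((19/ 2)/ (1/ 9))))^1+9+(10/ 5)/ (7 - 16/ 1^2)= 20.54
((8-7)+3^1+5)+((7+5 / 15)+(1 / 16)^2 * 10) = 6287 / 384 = 16.37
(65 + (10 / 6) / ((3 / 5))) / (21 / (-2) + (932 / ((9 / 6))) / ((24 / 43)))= 1220 / 19849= 0.06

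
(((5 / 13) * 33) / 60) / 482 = 11 / 25064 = 0.00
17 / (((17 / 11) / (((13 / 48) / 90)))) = 143 / 4320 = 0.03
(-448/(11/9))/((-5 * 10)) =2016/275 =7.33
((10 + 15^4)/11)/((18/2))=50635/99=511.46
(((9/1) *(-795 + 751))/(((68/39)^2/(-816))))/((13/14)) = 1945944/17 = 114467.29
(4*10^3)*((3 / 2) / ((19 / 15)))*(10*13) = 11700000 / 19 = 615789.47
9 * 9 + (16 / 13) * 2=1085 / 13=83.46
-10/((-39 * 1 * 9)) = 10/351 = 0.03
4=4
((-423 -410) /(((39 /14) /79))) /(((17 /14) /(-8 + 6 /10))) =28072492 /195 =143961.50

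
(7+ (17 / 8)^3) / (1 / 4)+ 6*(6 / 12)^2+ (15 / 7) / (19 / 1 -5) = 68.04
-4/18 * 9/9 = -2/9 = -0.22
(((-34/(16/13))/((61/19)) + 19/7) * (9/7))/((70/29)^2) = -1.30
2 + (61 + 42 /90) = 952 /15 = 63.47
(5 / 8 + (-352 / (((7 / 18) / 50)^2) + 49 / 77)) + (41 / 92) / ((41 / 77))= -577082671897 / 99176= -5818773.41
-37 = -37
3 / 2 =1.50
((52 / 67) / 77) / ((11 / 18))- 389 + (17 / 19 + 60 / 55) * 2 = -415132105 / 1078231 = -385.01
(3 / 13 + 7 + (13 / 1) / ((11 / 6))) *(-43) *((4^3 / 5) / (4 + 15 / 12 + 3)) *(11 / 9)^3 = -247988224 / 142155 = -1744.49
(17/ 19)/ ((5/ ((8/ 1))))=136/ 95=1.43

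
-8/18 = -4/9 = -0.44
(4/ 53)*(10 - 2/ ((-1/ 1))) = 48/ 53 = 0.91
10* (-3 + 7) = 40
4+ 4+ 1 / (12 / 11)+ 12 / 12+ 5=14.92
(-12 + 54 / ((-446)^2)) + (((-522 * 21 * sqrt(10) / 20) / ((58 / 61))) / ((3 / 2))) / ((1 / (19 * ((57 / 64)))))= -4161969 * sqrt(10) / 640 - 1193469 / 99458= -20576.53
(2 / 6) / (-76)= -0.00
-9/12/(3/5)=-5/4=-1.25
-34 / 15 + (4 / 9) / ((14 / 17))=-544 / 315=-1.73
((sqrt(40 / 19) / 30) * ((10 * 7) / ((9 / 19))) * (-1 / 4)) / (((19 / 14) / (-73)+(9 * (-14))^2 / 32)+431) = -14308 * sqrt(190) / 102330297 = -0.00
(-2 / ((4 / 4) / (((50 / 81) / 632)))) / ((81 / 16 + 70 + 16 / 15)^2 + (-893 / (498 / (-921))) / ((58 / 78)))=-192560000 / 790243699925457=-0.00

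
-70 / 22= -35 / 11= -3.18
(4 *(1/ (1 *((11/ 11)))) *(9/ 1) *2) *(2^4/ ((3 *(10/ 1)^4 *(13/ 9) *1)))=216/ 8125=0.03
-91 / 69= -1.32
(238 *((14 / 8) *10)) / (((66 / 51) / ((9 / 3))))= 212415 / 22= 9655.23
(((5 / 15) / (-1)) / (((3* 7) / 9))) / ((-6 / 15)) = 5 / 14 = 0.36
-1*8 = -8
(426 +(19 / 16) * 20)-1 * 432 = 71 / 4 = 17.75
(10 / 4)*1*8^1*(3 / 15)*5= 20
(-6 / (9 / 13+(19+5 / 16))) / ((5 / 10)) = -832 / 1387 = -0.60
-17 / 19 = -0.89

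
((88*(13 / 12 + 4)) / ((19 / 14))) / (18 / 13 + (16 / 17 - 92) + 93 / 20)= -83042960 / 21420999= -3.88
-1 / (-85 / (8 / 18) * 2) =0.00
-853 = -853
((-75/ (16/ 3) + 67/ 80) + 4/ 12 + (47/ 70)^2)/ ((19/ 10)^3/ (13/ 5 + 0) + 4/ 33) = -52303823/ 11600603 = -4.51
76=76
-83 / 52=-1.60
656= 656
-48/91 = -0.53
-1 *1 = -1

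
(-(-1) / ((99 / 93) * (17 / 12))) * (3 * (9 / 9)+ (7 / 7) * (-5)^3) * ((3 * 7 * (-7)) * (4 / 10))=4447632 / 935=4756.83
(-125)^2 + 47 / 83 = 1296922 / 83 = 15625.57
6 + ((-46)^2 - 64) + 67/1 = 2125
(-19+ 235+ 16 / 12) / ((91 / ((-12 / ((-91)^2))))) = -2608 / 753571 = -0.00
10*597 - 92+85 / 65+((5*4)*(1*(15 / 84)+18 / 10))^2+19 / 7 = 4744325 / 637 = 7447.92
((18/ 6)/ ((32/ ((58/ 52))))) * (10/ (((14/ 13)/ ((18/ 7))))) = 3915/ 1568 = 2.50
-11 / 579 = -0.02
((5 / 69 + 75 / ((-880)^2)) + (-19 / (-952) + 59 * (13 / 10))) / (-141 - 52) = -97658557181 / 245441898240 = -0.40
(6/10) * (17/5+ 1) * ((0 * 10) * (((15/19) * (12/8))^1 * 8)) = 0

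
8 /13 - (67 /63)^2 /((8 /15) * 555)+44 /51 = 1.47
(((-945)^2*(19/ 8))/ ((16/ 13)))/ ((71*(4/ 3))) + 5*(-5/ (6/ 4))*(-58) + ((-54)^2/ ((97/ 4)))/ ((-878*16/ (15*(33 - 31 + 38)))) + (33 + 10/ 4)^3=296765101474841/ 4643931648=63903.85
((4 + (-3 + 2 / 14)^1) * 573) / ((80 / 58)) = 16617 / 35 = 474.77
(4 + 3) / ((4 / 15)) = 105 / 4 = 26.25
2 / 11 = 0.18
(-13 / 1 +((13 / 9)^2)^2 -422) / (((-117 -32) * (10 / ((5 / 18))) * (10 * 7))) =1412737 / 1231762140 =0.00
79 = 79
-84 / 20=-4.20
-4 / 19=-0.21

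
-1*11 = -11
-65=-65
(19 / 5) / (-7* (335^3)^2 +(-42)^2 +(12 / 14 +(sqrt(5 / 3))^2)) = -399 / 1038857982721923890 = -0.00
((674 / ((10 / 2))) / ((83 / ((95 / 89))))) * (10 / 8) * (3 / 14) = 96045 / 206836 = 0.46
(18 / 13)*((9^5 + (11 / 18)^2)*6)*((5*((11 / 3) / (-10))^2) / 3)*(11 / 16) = 25464688007 / 336960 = 75571.84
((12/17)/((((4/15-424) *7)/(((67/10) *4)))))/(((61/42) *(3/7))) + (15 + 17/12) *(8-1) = 324586277/2824788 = 114.91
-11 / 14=-0.79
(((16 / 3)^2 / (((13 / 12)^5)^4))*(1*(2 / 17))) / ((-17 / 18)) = -0.71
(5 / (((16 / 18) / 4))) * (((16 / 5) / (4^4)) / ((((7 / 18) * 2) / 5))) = 405 / 224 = 1.81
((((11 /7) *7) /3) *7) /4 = 77 /12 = 6.42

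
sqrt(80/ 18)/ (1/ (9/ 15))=2 * sqrt(10)/ 5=1.26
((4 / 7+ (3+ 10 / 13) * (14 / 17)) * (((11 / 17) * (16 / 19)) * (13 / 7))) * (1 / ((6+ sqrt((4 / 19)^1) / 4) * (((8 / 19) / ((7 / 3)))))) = 19013984 / 5532905- 250184 * sqrt(19) / 16598715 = 3.37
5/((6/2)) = 5/3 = 1.67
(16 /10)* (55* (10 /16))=55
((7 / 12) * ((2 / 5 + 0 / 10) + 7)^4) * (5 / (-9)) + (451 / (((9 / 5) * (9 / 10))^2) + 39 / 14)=-18305415277 / 22963500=-797.15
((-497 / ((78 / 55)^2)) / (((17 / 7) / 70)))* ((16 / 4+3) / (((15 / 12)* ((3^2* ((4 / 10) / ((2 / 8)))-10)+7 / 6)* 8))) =-2578373875 / 2878746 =-895.66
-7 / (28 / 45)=-45 / 4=-11.25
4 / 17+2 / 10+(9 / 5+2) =72 / 17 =4.24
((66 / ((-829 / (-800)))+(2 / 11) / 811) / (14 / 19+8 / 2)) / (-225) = -4474789351 / 74879528625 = -0.06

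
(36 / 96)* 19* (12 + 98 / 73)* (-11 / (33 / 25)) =-231325 / 292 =-792.21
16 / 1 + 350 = 366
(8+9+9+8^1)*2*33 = 2244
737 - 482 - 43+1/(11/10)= 212.91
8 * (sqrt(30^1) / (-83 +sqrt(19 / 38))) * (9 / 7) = -11952 * sqrt(30) / 96439 - 144 * sqrt(15) / 96439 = -0.68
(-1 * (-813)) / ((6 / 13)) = 3523 / 2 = 1761.50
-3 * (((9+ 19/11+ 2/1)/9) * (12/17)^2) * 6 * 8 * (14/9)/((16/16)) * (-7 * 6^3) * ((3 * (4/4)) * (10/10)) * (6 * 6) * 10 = 819354009600/3179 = 257739543.76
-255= -255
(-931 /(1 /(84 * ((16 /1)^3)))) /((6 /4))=-213549056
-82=-82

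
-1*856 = -856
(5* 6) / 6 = 5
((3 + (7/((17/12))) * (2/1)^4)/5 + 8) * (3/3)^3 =415/17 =24.41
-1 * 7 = -7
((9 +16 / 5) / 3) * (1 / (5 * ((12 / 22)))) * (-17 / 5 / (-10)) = 11407 / 22500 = 0.51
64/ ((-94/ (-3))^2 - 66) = 288/ 4121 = 0.07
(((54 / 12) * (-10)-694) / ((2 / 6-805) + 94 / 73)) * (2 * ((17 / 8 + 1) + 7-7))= 809205 / 140752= 5.75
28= 28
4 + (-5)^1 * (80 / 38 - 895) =84901 / 19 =4468.47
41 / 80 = 0.51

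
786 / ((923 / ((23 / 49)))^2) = 415794 / 2045481529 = 0.00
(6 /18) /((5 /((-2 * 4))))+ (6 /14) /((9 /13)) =3 /35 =0.09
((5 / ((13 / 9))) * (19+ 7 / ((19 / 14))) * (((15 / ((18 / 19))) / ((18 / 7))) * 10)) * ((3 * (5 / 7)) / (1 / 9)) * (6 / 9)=860625 / 13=66201.92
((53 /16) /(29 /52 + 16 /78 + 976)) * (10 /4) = 39 /4600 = 0.01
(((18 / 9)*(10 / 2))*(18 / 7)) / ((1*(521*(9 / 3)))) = 60 / 3647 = 0.02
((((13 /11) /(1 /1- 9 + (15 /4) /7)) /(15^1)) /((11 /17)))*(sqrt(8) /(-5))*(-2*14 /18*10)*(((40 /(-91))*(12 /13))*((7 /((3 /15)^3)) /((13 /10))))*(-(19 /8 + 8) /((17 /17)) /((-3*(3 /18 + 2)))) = 22124480000*sqrt(2) /500039397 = 62.57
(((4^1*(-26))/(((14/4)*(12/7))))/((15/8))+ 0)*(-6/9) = 832/135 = 6.16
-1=-1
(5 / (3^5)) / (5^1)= 1 / 243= 0.00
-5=-5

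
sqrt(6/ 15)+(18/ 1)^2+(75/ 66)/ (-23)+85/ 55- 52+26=sqrt(10)/ 5+151545/ 506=300.13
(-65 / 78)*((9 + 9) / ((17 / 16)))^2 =-69120 / 289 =-239.17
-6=-6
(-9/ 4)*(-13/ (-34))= -117/ 136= -0.86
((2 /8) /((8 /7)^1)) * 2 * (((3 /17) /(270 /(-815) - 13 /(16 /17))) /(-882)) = 163 /26337318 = 0.00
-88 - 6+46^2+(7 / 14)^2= 8089 / 4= 2022.25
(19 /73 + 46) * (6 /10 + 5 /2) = 104687 /730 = 143.41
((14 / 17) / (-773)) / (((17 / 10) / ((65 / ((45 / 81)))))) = -0.07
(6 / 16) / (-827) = -3 / 6616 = -0.00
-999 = -999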